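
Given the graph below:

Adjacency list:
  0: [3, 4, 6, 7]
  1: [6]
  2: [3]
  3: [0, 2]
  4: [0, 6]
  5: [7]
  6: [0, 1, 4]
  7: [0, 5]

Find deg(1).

Vertex 1 has neighbors [6], so deg(1) = 1.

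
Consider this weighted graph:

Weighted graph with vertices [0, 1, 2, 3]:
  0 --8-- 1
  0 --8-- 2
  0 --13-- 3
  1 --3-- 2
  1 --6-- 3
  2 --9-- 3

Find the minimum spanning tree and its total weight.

Applying Kruskal's algorithm (sort edges by weight, add if no cycle):
  Add (1,2) w=3
  Add (1,3) w=6
  Add (0,2) w=8
  Skip (0,1) w=8 (creates cycle)
  Skip (2,3) w=9 (creates cycle)
  Skip (0,3) w=13 (creates cycle)
MST weight = 17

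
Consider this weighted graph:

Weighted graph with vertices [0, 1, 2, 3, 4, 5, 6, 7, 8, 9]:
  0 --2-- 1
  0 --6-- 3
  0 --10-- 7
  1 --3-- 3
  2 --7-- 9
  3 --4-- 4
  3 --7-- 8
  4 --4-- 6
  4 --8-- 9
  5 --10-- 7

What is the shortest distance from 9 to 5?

Using Dijkstra's algorithm from vertex 9:
Shortest path: 9 -> 4 -> 3 -> 1 -> 0 -> 7 -> 5
Total weight: 8 + 4 + 3 + 2 + 10 + 10 = 37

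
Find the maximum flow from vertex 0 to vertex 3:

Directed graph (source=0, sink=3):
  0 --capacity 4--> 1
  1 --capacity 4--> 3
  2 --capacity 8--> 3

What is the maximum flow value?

Computing max flow:
  Flow on (0->1): 4/4
  Flow on (1->3): 4/4
Maximum flow = 4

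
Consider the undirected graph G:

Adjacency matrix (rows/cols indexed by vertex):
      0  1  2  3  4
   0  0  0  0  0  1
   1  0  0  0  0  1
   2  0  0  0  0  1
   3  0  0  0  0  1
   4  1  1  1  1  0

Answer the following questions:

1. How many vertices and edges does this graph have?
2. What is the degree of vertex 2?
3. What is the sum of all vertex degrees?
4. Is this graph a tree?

Count: 5 vertices, 4 edges.
Vertex 2 has neighbors [4], degree = 1.
Handshaking lemma: 2 * 4 = 8.
A graph is a tree iff it is connected and has exactly n-1 edges. This graph is connected (all 5 vertices in one component) and has 5-1 = 4 edges. It is a tree.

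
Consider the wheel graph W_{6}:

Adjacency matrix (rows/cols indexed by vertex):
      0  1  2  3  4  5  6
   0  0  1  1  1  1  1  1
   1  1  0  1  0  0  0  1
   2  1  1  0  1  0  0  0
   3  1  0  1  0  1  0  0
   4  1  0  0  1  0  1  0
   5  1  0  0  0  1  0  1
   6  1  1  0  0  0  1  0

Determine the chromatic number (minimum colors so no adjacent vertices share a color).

W_{6} = C_{6} plus a hub adjacent to every cycle vertex.
The outer cycle needs 2 colors (even cycle); the hub is adjacent to all of them so needs a fresh color.
Chromatic number = 2 + 1 = 3.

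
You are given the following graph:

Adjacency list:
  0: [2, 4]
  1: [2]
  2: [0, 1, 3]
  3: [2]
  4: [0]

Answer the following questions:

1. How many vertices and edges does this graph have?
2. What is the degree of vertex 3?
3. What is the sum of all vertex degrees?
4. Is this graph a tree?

Count: 5 vertices, 4 edges.
Vertex 3 has neighbors [2], degree = 1.
Handshaking lemma: 2 * 4 = 8.
A graph is a tree iff it is connected and has exactly n-1 edges. This graph is connected (all 5 vertices in one component) and has 5-1 = 4 edges. It is a tree.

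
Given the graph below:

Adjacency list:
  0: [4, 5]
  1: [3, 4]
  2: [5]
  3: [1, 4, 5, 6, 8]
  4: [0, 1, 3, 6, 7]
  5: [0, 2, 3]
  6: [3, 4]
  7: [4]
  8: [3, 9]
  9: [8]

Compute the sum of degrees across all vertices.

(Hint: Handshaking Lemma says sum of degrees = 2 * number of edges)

Count edges: 12 edges.
By Handshaking Lemma: sum of degrees = 2 * 12 = 24.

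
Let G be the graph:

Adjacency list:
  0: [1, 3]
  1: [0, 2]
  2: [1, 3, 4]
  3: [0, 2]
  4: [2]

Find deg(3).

Vertex 3 has neighbors [0, 2], so deg(3) = 2.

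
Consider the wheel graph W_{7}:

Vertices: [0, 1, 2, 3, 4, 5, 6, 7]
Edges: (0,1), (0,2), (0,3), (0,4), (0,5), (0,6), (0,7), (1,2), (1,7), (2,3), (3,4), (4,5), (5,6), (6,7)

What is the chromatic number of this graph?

W_{7} = C_{7} plus a hub adjacent to every cycle vertex.
The outer cycle needs 3 colors (odd cycle); the hub is adjacent to all of them so needs a fresh color.
Chromatic number = 3 + 1 = 4.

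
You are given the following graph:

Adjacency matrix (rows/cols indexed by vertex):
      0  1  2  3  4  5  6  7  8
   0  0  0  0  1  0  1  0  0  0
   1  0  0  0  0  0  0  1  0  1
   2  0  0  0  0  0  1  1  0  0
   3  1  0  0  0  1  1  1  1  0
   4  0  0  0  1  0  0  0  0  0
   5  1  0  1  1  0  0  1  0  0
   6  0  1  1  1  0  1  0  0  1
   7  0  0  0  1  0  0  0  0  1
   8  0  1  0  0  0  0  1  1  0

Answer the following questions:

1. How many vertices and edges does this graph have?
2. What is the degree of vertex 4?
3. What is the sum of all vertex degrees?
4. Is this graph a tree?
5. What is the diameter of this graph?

Count: 9 vertices, 13 edges.
Vertex 4 has neighbors [3], degree = 1.
Handshaking lemma: 2 * 13 = 26.
A tree on 9 vertices has 8 edges. This graph has 13 edges (5 extra). Not a tree.
Diameter (longest shortest path) = 3.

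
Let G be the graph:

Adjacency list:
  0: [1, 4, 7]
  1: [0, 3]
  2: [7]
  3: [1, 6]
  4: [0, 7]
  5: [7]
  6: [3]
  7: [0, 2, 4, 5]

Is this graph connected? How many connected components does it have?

Checking connectivity: the graph has 1 connected component(s).
All vertices are reachable from each other. The graph IS connected.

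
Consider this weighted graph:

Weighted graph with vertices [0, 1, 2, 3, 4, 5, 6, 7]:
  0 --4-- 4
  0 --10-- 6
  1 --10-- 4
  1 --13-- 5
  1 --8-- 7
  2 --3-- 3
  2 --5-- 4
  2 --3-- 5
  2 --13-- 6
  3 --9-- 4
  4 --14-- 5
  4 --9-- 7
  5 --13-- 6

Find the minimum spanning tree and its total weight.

Applying Kruskal's algorithm (sort edges by weight, add if no cycle):
  Add (2,3) w=3
  Add (2,5) w=3
  Add (0,4) w=4
  Add (2,4) w=5
  Add (1,7) w=8
  Skip (3,4) w=9 (creates cycle)
  Add (4,7) w=9
  Add (0,6) w=10
  Skip (1,4) w=10 (creates cycle)
  Skip (1,5) w=13 (creates cycle)
  Skip (2,6) w=13 (creates cycle)
  Skip (5,6) w=13 (creates cycle)
  Skip (4,5) w=14 (creates cycle)
MST weight = 42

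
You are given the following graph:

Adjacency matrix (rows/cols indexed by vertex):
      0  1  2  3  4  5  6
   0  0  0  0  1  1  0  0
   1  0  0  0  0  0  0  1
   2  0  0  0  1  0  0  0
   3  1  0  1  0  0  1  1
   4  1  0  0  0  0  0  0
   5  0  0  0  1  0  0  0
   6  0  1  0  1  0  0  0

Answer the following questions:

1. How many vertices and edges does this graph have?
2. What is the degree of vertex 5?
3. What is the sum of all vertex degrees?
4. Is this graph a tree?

Count: 7 vertices, 6 edges.
Vertex 5 has neighbors [3], degree = 1.
Handshaking lemma: 2 * 6 = 12.
A graph is a tree iff it is connected and has exactly n-1 edges. This graph is connected (all 7 vertices in one component) and has 7-1 = 6 edges. It is a tree.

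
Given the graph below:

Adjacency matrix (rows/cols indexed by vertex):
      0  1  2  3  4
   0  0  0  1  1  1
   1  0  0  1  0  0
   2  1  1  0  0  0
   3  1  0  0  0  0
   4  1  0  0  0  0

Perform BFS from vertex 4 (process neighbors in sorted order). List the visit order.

BFS from vertex 4 (neighbors processed in ascending order):
Visit order: 4, 0, 2, 3, 1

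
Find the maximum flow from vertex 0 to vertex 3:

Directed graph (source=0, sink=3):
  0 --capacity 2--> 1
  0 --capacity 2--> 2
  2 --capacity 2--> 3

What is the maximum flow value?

Computing max flow:
  Flow on (0->2): 2/2
  Flow on (2->3): 2/2
Maximum flow = 2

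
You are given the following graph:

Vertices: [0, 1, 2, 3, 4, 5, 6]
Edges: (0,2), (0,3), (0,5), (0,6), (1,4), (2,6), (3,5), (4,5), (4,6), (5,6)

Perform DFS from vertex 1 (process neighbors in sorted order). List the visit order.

DFS from vertex 1 (neighbors processed in ascending order):
Visit order: 1, 4, 5, 0, 2, 6, 3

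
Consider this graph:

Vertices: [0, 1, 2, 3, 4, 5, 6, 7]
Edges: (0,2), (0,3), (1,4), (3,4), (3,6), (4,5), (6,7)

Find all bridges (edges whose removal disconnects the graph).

A bridge is an edge whose removal increases the number of connected components.
Bridges found: (0,2), (0,3), (1,4), (3,4), (3,6), (4,5), (6,7)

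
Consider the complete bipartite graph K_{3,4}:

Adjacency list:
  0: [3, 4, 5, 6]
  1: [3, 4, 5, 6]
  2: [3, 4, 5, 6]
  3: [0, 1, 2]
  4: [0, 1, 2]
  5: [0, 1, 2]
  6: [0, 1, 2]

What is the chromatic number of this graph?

K_{3,4} is bipartite: vertices split into two independent sets of size 3 and 4.
Color one set 0, the other 1. No adjacent vertices share a color.
Chromatic number = 2.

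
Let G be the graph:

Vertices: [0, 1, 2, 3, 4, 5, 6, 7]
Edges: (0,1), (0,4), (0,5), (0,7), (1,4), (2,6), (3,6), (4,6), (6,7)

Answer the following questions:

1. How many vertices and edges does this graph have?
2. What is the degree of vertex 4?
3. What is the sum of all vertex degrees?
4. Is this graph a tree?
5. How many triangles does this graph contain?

Count: 8 vertices, 9 edges.
Vertex 4 has neighbors [0, 1, 6], degree = 3.
Handshaking lemma: 2 * 9 = 18.
A tree on 8 vertices has 7 edges. This graph has 9 edges (2 extra). Not a tree.
Number of triangles = 1.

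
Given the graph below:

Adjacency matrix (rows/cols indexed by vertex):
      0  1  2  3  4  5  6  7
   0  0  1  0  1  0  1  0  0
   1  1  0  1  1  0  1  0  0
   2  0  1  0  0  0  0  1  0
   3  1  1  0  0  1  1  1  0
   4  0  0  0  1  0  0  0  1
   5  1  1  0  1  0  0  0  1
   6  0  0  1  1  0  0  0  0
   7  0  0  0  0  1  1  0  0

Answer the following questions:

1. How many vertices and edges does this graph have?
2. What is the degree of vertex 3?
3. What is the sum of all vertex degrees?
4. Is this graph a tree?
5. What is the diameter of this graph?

Count: 8 vertices, 12 edges.
Vertex 3 has neighbors [0, 1, 4, 5, 6], degree = 5.
Handshaking lemma: 2 * 12 = 24.
A tree on 8 vertices has 7 edges. This graph has 12 edges (5 extra). Not a tree.
Diameter (longest shortest path) = 3.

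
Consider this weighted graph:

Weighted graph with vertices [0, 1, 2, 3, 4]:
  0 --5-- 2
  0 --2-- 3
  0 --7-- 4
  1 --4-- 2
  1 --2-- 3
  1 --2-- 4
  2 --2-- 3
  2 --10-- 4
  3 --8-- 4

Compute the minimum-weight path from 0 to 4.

Using Dijkstra's algorithm from vertex 0:
Shortest path: 0 -> 3 -> 1 -> 4
Total weight: 2 + 2 + 2 = 6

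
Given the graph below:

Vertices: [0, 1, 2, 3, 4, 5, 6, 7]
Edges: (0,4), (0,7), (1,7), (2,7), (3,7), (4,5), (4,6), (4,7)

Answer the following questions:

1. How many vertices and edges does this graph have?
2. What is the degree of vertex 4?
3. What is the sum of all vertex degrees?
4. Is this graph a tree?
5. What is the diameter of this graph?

Count: 8 vertices, 8 edges.
Vertex 4 has neighbors [0, 5, 6, 7], degree = 4.
Handshaking lemma: 2 * 8 = 16.
A tree on 8 vertices has 7 edges. This graph has 8 edges (1 extra). Not a tree.
Diameter (longest shortest path) = 3.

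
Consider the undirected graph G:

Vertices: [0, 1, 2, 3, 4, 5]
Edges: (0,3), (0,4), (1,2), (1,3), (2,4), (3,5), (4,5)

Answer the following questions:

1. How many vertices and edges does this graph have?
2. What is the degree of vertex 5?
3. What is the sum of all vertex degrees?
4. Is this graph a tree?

Count: 6 vertices, 7 edges.
Vertex 5 has neighbors [3, 4], degree = 2.
Handshaking lemma: 2 * 7 = 14.
A tree on 6 vertices has 5 edges. This graph has 7 edges (2 extra). Not a tree.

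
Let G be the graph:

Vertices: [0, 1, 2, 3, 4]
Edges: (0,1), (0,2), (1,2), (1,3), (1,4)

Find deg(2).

Vertex 2 has neighbors [0, 1], so deg(2) = 2.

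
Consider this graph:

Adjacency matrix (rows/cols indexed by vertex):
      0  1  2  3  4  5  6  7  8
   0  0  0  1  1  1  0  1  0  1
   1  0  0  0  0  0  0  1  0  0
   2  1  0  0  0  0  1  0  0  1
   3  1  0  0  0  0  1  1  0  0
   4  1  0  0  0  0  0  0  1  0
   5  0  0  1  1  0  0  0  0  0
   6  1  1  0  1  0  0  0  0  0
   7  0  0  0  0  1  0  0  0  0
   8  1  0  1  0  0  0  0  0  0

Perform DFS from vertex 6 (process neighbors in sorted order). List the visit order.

DFS from vertex 6 (neighbors processed in ascending order):
Visit order: 6, 0, 2, 5, 3, 8, 4, 7, 1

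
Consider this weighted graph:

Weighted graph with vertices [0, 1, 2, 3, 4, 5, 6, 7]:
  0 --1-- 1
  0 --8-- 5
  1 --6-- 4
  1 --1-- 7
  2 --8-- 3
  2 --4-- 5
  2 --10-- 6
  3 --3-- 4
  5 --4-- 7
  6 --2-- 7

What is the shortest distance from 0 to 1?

Using Dijkstra's algorithm from vertex 0:
Shortest path: 0 -> 1
Total weight: 1 = 1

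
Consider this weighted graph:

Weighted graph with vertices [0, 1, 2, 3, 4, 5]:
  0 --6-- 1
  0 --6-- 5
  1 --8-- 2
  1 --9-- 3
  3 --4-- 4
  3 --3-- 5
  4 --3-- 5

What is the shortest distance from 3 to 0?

Using Dijkstra's algorithm from vertex 3:
Shortest path: 3 -> 5 -> 0
Total weight: 3 + 6 = 9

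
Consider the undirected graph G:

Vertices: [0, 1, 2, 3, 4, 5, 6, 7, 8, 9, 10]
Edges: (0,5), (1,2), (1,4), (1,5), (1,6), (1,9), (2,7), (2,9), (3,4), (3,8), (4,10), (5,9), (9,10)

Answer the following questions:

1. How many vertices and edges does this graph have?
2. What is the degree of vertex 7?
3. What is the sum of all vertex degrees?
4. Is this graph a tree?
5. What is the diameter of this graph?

Count: 11 vertices, 13 edges.
Vertex 7 has neighbors [2], degree = 1.
Handshaking lemma: 2 * 13 = 26.
A tree on 11 vertices has 10 edges. This graph has 13 edges (3 extra). Not a tree.
Diameter (longest shortest path) = 5.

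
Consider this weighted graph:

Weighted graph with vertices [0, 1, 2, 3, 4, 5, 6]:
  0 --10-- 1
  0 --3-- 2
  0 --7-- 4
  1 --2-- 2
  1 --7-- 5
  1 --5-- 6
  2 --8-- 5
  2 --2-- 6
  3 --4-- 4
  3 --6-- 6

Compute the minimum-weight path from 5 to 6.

Using Dijkstra's algorithm from vertex 5:
Shortest path: 5 -> 2 -> 6
Total weight: 8 + 2 = 10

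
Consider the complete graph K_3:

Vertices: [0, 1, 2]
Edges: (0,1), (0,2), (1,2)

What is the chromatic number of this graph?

In K_3, every vertex is adjacent to every other vertex.
Each vertex needs a unique color.
Chromatic number = 3.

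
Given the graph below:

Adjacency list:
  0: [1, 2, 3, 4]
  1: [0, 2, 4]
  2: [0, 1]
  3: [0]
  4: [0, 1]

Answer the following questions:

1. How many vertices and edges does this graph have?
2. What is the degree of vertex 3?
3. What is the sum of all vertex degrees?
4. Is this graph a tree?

Count: 5 vertices, 6 edges.
Vertex 3 has neighbors [0], degree = 1.
Handshaking lemma: 2 * 6 = 12.
A tree on 5 vertices has 4 edges. This graph has 6 edges (2 extra). Not a tree.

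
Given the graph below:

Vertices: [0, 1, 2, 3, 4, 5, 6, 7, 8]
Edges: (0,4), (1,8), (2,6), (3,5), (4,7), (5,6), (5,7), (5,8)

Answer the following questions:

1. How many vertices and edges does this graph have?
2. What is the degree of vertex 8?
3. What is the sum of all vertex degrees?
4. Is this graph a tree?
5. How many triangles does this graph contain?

Count: 9 vertices, 8 edges.
Vertex 8 has neighbors [1, 5], degree = 2.
Handshaking lemma: 2 * 8 = 16.
A graph is a tree iff it is connected and has exactly n-1 edges. This graph is connected (all 9 vertices in one component) and has 9-1 = 8 edges. It is a tree.
Number of triangles = 0.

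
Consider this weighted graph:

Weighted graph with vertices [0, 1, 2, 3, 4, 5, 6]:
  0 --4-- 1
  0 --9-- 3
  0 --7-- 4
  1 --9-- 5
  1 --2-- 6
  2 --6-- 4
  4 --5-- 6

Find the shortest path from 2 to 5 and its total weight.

Using Dijkstra's algorithm from vertex 2:
Shortest path: 2 -> 4 -> 6 -> 1 -> 5
Total weight: 6 + 5 + 2 + 9 = 22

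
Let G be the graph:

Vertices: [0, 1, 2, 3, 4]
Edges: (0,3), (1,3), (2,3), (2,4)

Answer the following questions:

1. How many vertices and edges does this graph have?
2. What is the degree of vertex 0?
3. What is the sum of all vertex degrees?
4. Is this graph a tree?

Count: 5 vertices, 4 edges.
Vertex 0 has neighbors [3], degree = 1.
Handshaking lemma: 2 * 4 = 8.
A graph is a tree iff it is connected and has exactly n-1 edges. This graph is connected (all 5 vertices in one component) and has 5-1 = 4 edges. It is a tree.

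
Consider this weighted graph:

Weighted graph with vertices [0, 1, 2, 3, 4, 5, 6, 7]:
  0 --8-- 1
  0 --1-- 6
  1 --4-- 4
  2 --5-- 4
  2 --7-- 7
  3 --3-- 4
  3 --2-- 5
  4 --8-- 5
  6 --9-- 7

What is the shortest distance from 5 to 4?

Using Dijkstra's algorithm from vertex 5:
Shortest path: 5 -> 3 -> 4
Total weight: 2 + 3 = 5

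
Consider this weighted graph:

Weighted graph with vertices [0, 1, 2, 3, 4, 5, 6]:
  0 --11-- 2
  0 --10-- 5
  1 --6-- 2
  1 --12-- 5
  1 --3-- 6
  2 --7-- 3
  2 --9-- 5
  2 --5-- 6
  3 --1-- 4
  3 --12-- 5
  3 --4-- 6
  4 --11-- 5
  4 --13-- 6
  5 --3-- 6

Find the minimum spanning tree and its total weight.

Applying Kruskal's algorithm (sort edges by weight, add if no cycle):
  Add (3,4) w=1
  Add (1,6) w=3
  Add (5,6) w=3
  Add (3,6) w=4
  Add (2,6) w=5
  Skip (1,2) w=6 (creates cycle)
  Skip (2,3) w=7 (creates cycle)
  Skip (2,5) w=9 (creates cycle)
  Add (0,5) w=10
  Skip (0,2) w=11 (creates cycle)
  Skip (4,5) w=11 (creates cycle)
  Skip (1,5) w=12 (creates cycle)
  Skip (3,5) w=12 (creates cycle)
  Skip (4,6) w=13 (creates cycle)
MST weight = 26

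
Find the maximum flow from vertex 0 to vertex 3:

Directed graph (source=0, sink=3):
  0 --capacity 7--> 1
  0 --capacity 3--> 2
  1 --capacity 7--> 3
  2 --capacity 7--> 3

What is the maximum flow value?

Computing max flow:
  Flow on (0->1): 7/7
  Flow on (0->2): 3/3
  Flow on (1->3): 7/7
  Flow on (2->3): 3/7
Maximum flow = 10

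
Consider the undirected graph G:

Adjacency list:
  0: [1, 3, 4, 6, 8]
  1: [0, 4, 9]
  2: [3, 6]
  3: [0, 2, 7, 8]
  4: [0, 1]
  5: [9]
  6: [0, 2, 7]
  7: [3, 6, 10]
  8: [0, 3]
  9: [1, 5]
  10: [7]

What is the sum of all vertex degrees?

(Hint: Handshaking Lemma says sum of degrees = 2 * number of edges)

Count edges: 14 edges.
By Handshaking Lemma: sum of degrees = 2 * 14 = 28.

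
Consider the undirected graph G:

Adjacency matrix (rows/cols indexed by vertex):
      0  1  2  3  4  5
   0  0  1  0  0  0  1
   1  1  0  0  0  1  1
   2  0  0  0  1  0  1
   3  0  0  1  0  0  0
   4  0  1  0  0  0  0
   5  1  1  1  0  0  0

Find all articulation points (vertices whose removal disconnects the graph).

An articulation point is a vertex whose removal disconnects the graph.
Articulation points: [1, 2, 5]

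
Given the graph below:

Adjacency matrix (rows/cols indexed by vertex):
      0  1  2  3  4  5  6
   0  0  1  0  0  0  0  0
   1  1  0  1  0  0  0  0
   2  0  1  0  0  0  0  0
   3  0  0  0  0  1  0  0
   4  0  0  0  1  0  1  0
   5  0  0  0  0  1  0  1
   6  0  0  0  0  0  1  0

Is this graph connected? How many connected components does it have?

Checking connectivity: the graph has 2 connected component(s).
Components: [[0, 1, 2], [3, 4, 5, 6]]. The graph is NOT connected.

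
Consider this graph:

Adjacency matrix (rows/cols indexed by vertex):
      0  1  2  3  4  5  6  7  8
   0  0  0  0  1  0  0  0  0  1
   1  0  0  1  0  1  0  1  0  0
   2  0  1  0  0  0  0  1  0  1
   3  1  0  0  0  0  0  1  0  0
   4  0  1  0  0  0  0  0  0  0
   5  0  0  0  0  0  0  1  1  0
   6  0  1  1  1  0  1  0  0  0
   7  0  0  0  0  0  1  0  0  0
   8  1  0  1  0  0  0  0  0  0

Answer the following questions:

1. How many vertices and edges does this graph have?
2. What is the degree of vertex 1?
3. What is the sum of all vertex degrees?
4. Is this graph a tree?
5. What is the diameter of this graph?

Count: 9 vertices, 10 edges.
Vertex 1 has neighbors [2, 4, 6], degree = 3.
Handshaking lemma: 2 * 10 = 20.
A tree on 9 vertices has 8 edges. This graph has 10 edges (2 extra). Not a tree.
Diameter (longest shortest path) = 4.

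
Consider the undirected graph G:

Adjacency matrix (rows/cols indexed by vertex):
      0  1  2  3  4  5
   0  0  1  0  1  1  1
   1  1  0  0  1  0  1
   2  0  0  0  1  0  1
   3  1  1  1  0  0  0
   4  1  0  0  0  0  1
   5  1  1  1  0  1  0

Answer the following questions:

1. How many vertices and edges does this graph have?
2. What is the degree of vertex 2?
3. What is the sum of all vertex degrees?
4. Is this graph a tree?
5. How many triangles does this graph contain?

Count: 6 vertices, 9 edges.
Vertex 2 has neighbors [3, 5], degree = 2.
Handshaking lemma: 2 * 9 = 18.
A tree on 6 vertices has 5 edges. This graph has 9 edges (4 extra). Not a tree.
Number of triangles = 3.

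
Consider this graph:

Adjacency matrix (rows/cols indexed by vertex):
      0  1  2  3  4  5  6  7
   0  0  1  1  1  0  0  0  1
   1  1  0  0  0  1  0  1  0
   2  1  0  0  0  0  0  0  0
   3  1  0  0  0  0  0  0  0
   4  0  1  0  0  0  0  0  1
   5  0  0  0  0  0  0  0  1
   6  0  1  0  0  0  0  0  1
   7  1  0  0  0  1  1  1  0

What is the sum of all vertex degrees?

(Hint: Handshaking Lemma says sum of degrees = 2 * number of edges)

Count edges: 9 edges.
By Handshaking Lemma: sum of degrees = 2 * 9 = 18.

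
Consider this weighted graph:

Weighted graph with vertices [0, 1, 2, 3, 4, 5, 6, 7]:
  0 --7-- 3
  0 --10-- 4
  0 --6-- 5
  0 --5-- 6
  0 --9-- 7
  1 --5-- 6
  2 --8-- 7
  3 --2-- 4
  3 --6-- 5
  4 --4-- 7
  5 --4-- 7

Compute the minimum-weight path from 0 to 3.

Using Dijkstra's algorithm from vertex 0:
Shortest path: 0 -> 3
Total weight: 7 = 7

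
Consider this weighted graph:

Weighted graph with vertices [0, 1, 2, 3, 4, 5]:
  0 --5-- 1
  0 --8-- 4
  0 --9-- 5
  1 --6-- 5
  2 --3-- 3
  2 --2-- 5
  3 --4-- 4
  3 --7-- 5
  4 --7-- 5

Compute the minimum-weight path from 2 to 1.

Using Dijkstra's algorithm from vertex 2:
Shortest path: 2 -> 5 -> 1
Total weight: 2 + 6 = 8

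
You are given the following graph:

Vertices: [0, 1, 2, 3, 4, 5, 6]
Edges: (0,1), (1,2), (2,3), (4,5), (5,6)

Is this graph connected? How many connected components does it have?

Checking connectivity: the graph has 2 connected component(s).
Components: [[0, 1, 2, 3], [4, 5, 6]]. The graph is NOT connected.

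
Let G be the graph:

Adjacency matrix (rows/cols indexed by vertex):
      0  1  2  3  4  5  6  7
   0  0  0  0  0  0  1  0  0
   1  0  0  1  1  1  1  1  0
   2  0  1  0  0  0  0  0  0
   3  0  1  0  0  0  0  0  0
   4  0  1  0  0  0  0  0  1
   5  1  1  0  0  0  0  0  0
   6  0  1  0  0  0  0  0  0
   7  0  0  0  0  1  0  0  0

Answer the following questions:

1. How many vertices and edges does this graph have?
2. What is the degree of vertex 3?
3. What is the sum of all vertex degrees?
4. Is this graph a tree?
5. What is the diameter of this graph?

Count: 8 vertices, 7 edges.
Vertex 3 has neighbors [1], degree = 1.
Handshaking lemma: 2 * 7 = 14.
A graph is a tree iff it is connected and has exactly n-1 edges. This graph is connected (all 8 vertices in one component) and has 8-1 = 7 edges. It is a tree.
Diameter (longest shortest path) = 4.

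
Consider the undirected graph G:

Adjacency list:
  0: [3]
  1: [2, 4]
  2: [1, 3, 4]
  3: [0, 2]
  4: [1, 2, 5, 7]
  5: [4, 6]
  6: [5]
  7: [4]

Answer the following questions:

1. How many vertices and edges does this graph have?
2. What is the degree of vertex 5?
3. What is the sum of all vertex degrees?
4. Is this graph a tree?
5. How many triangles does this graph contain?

Count: 8 vertices, 8 edges.
Vertex 5 has neighbors [4, 6], degree = 2.
Handshaking lemma: 2 * 8 = 16.
A tree on 8 vertices has 7 edges. This graph has 8 edges (1 extra). Not a tree.
Number of triangles = 1.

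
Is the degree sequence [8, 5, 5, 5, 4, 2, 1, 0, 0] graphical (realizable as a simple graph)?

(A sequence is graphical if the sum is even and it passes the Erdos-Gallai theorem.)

Sum of degrees = 30. Sum is even but fails Erdos-Gallai. The sequence is NOT graphical.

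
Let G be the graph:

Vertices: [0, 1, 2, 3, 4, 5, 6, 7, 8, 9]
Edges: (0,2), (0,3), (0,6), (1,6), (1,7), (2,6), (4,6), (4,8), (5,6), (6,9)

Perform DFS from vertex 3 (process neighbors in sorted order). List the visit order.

DFS from vertex 3 (neighbors processed in ascending order):
Visit order: 3, 0, 2, 6, 1, 7, 4, 8, 5, 9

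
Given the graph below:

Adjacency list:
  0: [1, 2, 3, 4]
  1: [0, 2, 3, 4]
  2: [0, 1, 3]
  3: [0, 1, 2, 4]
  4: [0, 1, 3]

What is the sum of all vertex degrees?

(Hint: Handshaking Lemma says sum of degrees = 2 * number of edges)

Count edges: 9 edges.
By Handshaking Lemma: sum of degrees = 2 * 9 = 18.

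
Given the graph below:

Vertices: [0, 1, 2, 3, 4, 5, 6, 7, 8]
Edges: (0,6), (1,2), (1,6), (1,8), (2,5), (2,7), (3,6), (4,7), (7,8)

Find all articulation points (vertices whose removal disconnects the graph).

An articulation point is a vertex whose removal disconnects the graph.
Articulation points: [1, 2, 6, 7]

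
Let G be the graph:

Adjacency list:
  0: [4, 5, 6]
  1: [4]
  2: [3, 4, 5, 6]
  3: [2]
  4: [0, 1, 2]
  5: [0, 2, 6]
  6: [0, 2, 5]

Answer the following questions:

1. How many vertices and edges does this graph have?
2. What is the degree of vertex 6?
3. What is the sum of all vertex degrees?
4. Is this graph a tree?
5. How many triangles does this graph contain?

Count: 7 vertices, 9 edges.
Vertex 6 has neighbors [0, 2, 5], degree = 3.
Handshaking lemma: 2 * 9 = 18.
A tree on 7 vertices has 6 edges. This graph has 9 edges (3 extra). Not a tree.
Number of triangles = 2.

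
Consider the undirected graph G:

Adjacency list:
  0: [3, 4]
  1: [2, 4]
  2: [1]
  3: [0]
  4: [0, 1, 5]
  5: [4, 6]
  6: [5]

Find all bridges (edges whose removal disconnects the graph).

A bridge is an edge whose removal increases the number of connected components.
Bridges found: (0,3), (0,4), (1,2), (1,4), (4,5), (5,6)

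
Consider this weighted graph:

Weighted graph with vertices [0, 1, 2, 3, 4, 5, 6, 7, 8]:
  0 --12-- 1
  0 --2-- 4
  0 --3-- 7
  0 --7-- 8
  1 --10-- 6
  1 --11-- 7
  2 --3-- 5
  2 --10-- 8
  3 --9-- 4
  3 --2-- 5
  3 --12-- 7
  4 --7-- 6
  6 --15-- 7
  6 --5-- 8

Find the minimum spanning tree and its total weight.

Applying Kruskal's algorithm (sort edges by weight, add if no cycle):
  Add (0,4) w=2
  Add (3,5) w=2
  Add (0,7) w=3
  Add (2,5) w=3
  Add (6,8) w=5
  Add (0,8) w=7
  Skip (4,6) w=7 (creates cycle)
  Add (3,4) w=9
  Add (1,6) w=10
  Skip (2,8) w=10 (creates cycle)
  Skip (1,7) w=11 (creates cycle)
  Skip (0,1) w=12 (creates cycle)
  Skip (3,7) w=12 (creates cycle)
  Skip (6,7) w=15 (creates cycle)
MST weight = 41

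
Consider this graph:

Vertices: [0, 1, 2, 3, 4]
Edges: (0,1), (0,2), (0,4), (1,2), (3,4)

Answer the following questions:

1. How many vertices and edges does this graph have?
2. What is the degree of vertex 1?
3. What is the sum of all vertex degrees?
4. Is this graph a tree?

Count: 5 vertices, 5 edges.
Vertex 1 has neighbors [0, 2], degree = 2.
Handshaking lemma: 2 * 5 = 10.
A tree on 5 vertices has 4 edges. This graph has 5 edges (1 extra). Not a tree.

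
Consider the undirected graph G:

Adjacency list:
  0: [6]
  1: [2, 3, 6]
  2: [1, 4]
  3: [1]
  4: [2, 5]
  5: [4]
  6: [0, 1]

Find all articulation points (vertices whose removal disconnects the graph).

An articulation point is a vertex whose removal disconnects the graph.
Articulation points: [1, 2, 4, 6]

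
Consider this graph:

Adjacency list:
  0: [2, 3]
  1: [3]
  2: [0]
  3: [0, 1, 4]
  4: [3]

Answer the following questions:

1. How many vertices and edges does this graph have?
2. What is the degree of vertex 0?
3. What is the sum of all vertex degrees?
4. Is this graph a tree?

Count: 5 vertices, 4 edges.
Vertex 0 has neighbors [2, 3], degree = 2.
Handshaking lemma: 2 * 4 = 8.
A graph is a tree iff it is connected and has exactly n-1 edges. This graph is connected (all 5 vertices in one component) and has 5-1 = 4 edges. It is a tree.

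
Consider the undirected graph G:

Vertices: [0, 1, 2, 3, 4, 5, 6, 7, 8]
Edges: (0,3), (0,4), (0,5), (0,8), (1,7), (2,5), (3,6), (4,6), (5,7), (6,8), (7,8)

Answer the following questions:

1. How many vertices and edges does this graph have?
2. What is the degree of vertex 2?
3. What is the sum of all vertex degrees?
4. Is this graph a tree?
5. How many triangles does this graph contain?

Count: 9 vertices, 11 edges.
Vertex 2 has neighbors [5], degree = 1.
Handshaking lemma: 2 * 11 = 22.
A tree on 9 vertices has 8 edges. This graph has 11 edges (3 extra). Not a tree.
Number of triangles = 0.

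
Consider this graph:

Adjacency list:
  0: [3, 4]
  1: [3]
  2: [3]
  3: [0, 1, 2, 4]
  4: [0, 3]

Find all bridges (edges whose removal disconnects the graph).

A bridge is an edge whose removal increases the number of connected components.
Bridges found: (1,3), (2,3)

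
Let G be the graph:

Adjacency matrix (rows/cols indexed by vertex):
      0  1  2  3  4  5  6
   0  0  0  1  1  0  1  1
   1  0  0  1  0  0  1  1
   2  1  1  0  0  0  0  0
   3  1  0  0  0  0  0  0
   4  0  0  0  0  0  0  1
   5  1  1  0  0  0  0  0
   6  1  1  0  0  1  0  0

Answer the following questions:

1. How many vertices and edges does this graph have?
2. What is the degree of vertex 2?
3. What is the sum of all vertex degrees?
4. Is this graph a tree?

Count: 7 vertices, 8 edges.
Vertex 2 has neighbors [0, 1], degree = 2.
Handshaking lemma: 2 * 8 = 16.
A tree on 7 vertices has 6 edges. This graph has 8 edges (2 extra). Not a tree.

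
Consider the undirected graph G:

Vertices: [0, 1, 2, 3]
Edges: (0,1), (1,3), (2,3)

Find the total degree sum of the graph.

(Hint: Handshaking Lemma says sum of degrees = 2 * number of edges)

Count edges: 3 edges.
By Handshaking Lemma: sum of degrees = 2 * 3 = 6.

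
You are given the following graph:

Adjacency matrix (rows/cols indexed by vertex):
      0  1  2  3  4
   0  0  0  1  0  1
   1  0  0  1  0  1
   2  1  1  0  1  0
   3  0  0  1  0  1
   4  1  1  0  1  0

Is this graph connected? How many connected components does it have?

Checking connectivity: the graph has 1 connected component(s).
All vertices are reachable from each other. The graph IS connected.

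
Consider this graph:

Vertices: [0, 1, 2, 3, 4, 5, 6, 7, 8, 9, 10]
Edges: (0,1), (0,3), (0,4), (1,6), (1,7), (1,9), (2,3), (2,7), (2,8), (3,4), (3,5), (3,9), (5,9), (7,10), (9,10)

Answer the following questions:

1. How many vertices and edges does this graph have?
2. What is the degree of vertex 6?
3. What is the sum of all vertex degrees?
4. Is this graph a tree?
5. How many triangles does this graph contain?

Count: 11 vertices, 15 edges.
Vertex 6 has neighbors [1], degree = 1.
Handshaking lemma: 2 * 15 = 30.
A tree on 11 vertices has 10 edges. This graph has 15 edges (5 extra). Not a tree.
Number of triangles = 2.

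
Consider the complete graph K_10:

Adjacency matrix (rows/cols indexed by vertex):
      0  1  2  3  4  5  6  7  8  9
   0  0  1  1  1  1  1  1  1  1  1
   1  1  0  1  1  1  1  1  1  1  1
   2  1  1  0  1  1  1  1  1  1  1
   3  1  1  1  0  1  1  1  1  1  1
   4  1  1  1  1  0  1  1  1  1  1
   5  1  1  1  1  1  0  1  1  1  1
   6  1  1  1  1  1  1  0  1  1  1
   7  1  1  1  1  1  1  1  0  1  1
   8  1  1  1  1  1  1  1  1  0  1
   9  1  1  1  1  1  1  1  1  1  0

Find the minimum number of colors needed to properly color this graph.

In K_10, every vertex is adjacent to every other vertex.
Each vertex needs a unique color.
Chromatic number = 10.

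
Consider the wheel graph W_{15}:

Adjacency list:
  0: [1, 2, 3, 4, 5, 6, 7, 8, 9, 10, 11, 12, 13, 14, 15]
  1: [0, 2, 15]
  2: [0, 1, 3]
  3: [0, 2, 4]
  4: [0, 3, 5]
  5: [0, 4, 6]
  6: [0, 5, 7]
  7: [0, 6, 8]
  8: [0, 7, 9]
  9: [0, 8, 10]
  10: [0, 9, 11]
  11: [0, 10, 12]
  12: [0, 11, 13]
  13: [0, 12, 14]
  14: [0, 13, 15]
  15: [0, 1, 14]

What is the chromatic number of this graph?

W_{15} = C_{15} plus a hub adjacent to every cycle vertex.
The outer cycle needs 3 colors (odd cycle); the hub is adjacent to all of them so needs a fresh color.
Chromatic number = 3 + 1 = 4.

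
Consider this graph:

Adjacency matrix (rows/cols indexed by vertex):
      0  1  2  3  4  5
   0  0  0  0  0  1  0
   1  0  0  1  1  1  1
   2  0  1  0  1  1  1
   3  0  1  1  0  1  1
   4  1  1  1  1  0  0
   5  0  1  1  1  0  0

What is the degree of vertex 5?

Vertex 5 has neighbors [1, 2, 3], so deg(5) = 3.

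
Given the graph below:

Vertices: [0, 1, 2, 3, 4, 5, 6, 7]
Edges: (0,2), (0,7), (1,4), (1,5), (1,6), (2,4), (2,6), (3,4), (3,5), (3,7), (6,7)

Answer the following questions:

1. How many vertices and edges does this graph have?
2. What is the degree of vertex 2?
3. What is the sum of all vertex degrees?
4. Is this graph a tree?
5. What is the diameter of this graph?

Count: 8 vertices, 11 edges.
Vertex 2 has neighbors [0, 4, 6], degree = 3.
Handshaking lemma: 2 * 11 = 22.
A tree on 8 vertices has 7 edges. This graph has 11 edges (4 extra). Not a tree.
Diameter (longest shortest path) = 3.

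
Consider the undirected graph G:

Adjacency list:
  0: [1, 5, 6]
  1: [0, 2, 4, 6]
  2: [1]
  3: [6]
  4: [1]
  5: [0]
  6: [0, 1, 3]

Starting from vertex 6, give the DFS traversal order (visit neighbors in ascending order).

DFS from vertex 6 (neighbors processed in ascending order):
Visit order: 6, 0, 1, 2, 4, 5, 3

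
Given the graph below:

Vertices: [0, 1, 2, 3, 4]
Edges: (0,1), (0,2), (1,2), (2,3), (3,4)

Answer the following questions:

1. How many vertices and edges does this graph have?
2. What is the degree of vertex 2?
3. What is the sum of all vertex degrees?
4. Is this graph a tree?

Count: 5 vertices, 5 edges.
Vertex 2 has neighbors [0, 1, 3], degree = 3.
Handshaking lemma: 2 * 5 = 10.
A tree on 5 vertices has 4 edges. This graph has 5 edges (1 extra). Not a tree.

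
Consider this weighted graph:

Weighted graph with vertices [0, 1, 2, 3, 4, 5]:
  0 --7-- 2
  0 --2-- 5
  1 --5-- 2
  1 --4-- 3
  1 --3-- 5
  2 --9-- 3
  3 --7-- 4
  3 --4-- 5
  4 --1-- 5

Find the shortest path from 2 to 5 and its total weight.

Using Dijkstra's algorithm from vertex 2:
Shortest path: 2 -> 1 -> 5
Total weight: 5 + 3 = 8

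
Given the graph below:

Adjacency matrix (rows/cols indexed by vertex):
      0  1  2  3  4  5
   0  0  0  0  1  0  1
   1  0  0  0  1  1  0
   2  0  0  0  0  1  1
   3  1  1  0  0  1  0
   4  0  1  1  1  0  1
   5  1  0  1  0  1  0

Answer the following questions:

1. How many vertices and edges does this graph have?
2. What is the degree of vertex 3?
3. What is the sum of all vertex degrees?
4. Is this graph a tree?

Count: 6 vertices, 8 edges.
Vertex 3 has neighbors [0, 1, 4], degree = 3.
Handshaking lemma: 2 * 8 = 16.
A tree on 6 vertices has 5 edges. This graph has 8 edges (3 extra). Not a tree.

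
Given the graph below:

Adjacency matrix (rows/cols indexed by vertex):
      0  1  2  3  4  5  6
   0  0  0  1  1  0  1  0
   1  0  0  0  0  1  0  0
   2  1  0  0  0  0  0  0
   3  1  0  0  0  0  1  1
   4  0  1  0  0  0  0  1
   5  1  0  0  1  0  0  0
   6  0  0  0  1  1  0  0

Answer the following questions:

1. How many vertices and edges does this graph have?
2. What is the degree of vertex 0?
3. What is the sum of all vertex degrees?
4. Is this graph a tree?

Count: 7 vertices, 7 edges.
Vertex 0 has neighbors [2, 3, 5], degree = 3.
Handshaking lemma: 2 * 7 = 14.
A tree on 7 vertices has 6 edges. This graph has 7 edges (1 extra). Not a tree.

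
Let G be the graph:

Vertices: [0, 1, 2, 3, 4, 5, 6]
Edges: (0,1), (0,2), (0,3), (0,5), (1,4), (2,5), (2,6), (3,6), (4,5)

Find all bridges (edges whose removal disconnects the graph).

No bridges found. The graph is 2-edge-connected (no single edge removal disconnects it).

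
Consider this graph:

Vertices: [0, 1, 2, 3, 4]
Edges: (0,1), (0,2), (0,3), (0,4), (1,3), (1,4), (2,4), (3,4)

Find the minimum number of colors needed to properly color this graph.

The graph has a maximum clique of size 4 (lower bound on chromatic number).
A valid 4-coloring: {0: 0, 1: 2, 2: 2, 3: 3, 4: 1}.
Chromatic number = 4.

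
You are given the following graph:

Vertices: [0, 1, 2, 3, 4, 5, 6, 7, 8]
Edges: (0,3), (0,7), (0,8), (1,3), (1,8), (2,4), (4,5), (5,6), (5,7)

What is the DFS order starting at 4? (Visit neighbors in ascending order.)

DFS from vertex 4 (neighbors processed in ascending order):
Visit order: 4, 2, 5, 6, 7, 0, 3, 1, 8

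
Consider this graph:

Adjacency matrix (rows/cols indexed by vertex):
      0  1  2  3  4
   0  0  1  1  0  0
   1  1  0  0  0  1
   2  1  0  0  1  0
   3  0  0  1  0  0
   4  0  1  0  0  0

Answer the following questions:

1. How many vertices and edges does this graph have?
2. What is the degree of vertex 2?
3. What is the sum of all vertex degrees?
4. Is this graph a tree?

Count: 5 vertices, 4 edges.
Vertex 2 has neighbors [0, 3], degree = 2.
Handshaking lemma: 2 * 4 = 8.
A graph is a tree iff it is connected and has exactly n-1 edges. This graph is connected (all 5 vertices in one component) and has 5-1 = 4 edges. It is a tree.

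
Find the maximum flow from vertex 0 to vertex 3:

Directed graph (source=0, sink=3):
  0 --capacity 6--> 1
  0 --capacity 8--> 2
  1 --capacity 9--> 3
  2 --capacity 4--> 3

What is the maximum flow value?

Computing max flow:
  Flow on (0->1): 6/6
  Flow on (0->2): 4/8
  Flow on (1->3): 6/9
  Flow on (2->3): 4/4
Maximum flow = 10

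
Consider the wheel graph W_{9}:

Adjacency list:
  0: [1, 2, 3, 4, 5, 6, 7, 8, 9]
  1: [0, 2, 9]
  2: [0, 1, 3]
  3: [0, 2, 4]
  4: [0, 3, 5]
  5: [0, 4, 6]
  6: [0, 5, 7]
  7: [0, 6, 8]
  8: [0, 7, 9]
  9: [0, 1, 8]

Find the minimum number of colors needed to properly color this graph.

W_{9} = C_{9} plus a hub adjacent to every cycle vertex.
The outer cycle needs 3 colors (odd cycle); the hub is adjacent to all of them so needs a fresh color.
Chromatic number = 3 + 1 = 4.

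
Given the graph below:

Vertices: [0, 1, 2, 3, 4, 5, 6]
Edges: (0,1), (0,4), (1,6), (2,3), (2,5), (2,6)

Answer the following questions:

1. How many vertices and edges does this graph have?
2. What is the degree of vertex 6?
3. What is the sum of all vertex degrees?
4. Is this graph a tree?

Count: 7 vertices, 6 edges.
Vertex 6 has neighbors [1, 2], degree = 2.
Handshaking lemma: 2 * 6 = 12.
A graph is a tree iff it is connected and has exactly n-1 edges. This graph is connected (all 7 vertices in one component) and has 7-1 = 6 edges. It is a tree.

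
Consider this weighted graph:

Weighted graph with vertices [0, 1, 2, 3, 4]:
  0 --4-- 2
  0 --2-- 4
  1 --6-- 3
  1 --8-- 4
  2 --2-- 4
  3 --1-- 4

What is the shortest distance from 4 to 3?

Using Dijkstra's algorithm from vertex 4:
Shortest path: 4 -> 3
Total weight: 1 = 1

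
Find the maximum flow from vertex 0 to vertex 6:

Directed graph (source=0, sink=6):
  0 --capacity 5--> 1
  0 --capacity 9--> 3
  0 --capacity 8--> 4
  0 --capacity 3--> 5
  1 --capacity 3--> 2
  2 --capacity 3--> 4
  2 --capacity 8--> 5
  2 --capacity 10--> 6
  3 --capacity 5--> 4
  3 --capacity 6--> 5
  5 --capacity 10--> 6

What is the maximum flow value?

Computing max flow:
  Flow on (0->1): 3/5
  Flow on (0->3): 6/9
  Flow on (0->5): 3/3
  Flow on (1->2): 3/3
  Flow on (2->6): 3/10
  Flow on (3->5): 6/6
  Flow on (5->6): 9/10
Maximum flow = 12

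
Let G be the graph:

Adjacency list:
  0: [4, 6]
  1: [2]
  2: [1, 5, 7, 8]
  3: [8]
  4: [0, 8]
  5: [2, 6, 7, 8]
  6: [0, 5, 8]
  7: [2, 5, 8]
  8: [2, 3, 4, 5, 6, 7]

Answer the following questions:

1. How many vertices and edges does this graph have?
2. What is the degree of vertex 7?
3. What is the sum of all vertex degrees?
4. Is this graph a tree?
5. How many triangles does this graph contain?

Count: 9 vertices, 13 edges.
Vertex 7 has neighbors [2, 5, 8], degree = 3.
Handshaking lemma: 2 * 13 = 26.
A tree on 9 vertices has 8 edges. This graph has 13 edges (5 extra). Not a tree.
Number of triangles = 5.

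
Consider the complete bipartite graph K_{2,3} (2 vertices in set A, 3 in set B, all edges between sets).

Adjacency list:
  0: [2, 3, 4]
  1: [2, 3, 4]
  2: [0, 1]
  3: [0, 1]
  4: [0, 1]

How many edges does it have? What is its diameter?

K_{2,3} has 2 * 3 = 6 edges.
Any vertex reaches any opposite-side vertex in 1 step; same-side vertices reach in 2 steps via any opposite-side vertex.
Diameter = 2.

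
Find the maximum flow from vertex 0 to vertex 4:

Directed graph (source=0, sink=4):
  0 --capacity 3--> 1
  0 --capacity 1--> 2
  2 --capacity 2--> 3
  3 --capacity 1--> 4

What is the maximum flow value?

Computing max flow:
  Flow on (0->2): 1/1
  Flow on (2->3): 1/2
  Flow on (3->4): 1/1
Maximum flow = 1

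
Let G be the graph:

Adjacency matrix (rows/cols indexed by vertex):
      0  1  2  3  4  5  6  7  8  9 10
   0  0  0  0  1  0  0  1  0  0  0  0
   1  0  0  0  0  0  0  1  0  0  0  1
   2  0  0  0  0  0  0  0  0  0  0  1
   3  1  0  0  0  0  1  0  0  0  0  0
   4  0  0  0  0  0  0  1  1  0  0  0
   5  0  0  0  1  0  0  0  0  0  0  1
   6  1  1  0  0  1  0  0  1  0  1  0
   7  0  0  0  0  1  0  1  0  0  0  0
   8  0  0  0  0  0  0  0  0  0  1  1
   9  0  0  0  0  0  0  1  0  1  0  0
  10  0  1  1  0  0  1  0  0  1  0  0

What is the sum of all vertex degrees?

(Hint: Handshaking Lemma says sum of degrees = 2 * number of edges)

Count edges: 13 edges.
By Handshaking Lemma: sum of degrees = 2 * 13 = 26.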